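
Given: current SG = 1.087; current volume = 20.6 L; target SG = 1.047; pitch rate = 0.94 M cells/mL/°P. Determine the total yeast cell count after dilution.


V_w = V·((SG_c−1)/(SG_t−1)−1);  °P = 259 − 259/SG_t;  cells = rate·(V+V_w)·°P
V_w = 20.6·((1.087−1)/(1.047−1)−1) = 17.5319
V_final = 20.6 + 17.5319 = 38.1319
°P = 259 − 259/1.047 = 11.6266
cells = 0.94·38.1319·11.6266

416.7421 billion cells


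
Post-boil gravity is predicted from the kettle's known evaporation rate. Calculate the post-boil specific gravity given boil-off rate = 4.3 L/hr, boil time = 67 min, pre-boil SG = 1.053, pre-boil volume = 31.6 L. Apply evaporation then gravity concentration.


V_post = V_pre − rate·(t/60);  SG_post = 1 + (SG_pre−1)·V_pre/V_post
V_post = 31.6 − 4.3·(67/60) = 26.7983
SG_post = 1 + (1.053 − 1)·31.6/26.7983

1.0625


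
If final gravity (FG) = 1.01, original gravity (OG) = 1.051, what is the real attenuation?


AA = (OG−FG)/(OG−1)·100;  RA = AA·0.8192
AA = (1.051 − 1.01)/(1.051 − 1)·100 = 80.3922
RA = 80.3922·0.8192

65.8573 %


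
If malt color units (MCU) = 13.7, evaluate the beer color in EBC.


SRM = 1.4922·MCU^0.6859;  EBC = SRM·1.97
SRM = 1.4922·13.7^0.6859 = 8.9847
EBC = 8.9847·1.97

17.6999 EBC


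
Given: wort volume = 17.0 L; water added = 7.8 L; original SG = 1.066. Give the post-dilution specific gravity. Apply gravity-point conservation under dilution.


SG_new = 1 + (SG_old − 1)·V_old/(V_old + V_water)
pts = (1.066 − 1)·1000·17.0/(17.0 + 7.8) = 45.2419
SG_new = 1 + 45.2419/1000

1.0452


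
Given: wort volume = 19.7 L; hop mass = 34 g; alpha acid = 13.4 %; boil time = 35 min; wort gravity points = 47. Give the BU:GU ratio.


U = 1.65·0.000125^(GP/1000)·(1−e^(−0.04t))/4.15;  IBU = (α/100)·m·U·1000/V;  BU:GU = IBU/GP
U = 1.65·0.000125^(47/1000)·(1−e^(−0.04·35))/4.15 = 0.1963
IBU = (13.4/100)·34·0.1963·1000/19.7 = 45.4083
BU:GU = 45.4083/47

0.9661


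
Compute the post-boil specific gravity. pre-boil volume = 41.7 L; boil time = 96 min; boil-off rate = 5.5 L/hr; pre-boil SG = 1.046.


V_post = V_pre − rate·(t/60);  SG_post = 1 + (SG_pre−1)·V_pre/V_post
V_post = 41.7 − 5.5·(96/60) = 32.9000
SG_post = 1 + (1.046 − 1)·41.7/32.9000

1.0583


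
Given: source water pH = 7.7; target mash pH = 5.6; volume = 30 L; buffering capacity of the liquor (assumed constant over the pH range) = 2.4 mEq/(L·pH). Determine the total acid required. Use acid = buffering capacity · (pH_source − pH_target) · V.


acid = 2.4 · (7.7 − 5.6) · 30

151.2000 mEq


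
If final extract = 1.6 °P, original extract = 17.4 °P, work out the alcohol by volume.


SG = 259/(259 − P);  ABV = (OG − FG)·131.25
OG = 259/(259 − 17.4) = 1.0720
FG = 259/(259 − 1.6) = 1.0062
ABV = (1.0720 − 1.0062)·131.25

8.6368 % ABV


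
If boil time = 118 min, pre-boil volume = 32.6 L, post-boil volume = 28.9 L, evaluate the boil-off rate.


rate = (V_pre − V_post) / (t_min/60)
rate = (32.6 − 28.9) / (118/60)

1.8814 L/hr


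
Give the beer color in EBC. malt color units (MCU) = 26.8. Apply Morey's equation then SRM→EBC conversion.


SRM = 1.4922·MCU^0.6859;  EBC = SRM·1.97
SRM = 1.4922·26.8^0.6859 = 14.2359
EBC = 14.2359·1.97

28.0447 EBC


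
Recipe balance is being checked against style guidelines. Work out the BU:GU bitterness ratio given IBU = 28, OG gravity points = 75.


BU:GU = IBU / OG_points
BU:GU = 28 / 75

0.3733


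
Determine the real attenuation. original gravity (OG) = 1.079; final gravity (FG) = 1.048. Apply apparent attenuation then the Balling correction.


AA = (OG−FG)/(OG−1)·100;  RA = AA·0.8192
AA = (1.079 − 1.048)/(1.079 − 1)·100 = 39.2405
RA = 39.2405·0.8192

32.1458 %


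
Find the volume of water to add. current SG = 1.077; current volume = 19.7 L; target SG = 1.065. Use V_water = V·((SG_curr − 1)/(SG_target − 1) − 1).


V_water = 19.7·((1.077 − 1)/(1.065 − 1) − 1)

3.6369 L


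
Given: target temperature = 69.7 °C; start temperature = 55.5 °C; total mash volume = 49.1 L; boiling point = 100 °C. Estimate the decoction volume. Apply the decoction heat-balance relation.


V_dec = V_total·(T_target − T_start)/(T_boil − T_start)
V_dec = 49.1·(69.7 − 55.5)/(100 − 55.5)

15.6679 L


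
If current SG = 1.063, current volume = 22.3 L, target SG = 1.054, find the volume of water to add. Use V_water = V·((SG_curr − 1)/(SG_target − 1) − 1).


V_water = 22.3·((1.063 − 1)/(1.054 − 1) − 1)

3.7167 L


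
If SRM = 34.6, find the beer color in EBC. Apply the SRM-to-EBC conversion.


EBC = SRM · 1.97
EBC = 34.6 · 1.97

68.1620 EBC


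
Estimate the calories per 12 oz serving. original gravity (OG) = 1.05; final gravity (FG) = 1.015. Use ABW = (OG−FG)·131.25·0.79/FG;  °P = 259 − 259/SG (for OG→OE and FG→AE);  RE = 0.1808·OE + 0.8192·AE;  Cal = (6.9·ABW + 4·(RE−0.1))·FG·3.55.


ABW = (1.05 − 1.015)·131.25·0.79/1.015 = 3.5754
OE = 259 − 259/1.05 = 12.3333 °P
AE = 259 − 259/1.015 = 3.8276 °P
RE = 0.1808·12.3333 + 0.8192·3.8276 = 5.3654 °P
Cal = (6.9·3.5754 + 4·(5.3654−0.1))·1.015·3.55

164.7845 kcal


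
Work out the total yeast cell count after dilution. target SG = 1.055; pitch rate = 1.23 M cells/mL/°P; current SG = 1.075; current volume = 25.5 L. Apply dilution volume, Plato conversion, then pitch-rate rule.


V_w = V·((SG_c−1)/(SG_t−1)−1);  °P = 259 − 259/SG_t;  cells = rate·(V+V_w)·°P
V_w = 25.5·((1.075−1)/(1.055−1)−1) = 9.2727
V_final = 25.5 + 9.2727 = 34.7727
°P = 259 − 259/1.055 = 13.5024
cells = 1.23·34.7727·13.5024

577.5025 billion cells


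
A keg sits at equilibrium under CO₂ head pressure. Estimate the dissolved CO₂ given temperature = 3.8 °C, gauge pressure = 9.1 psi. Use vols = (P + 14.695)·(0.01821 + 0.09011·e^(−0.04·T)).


vols = (9.1 + 14.695)·(0.01821 + 0.09011·e^(−0.04·3.8))

2.2751 volumes


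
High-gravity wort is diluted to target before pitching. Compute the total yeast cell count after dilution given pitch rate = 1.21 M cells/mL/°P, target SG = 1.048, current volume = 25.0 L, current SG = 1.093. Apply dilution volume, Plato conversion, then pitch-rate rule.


V_w = V·((SG_c−1)/(SG_t−1)−1);  °P = 259 − 259/SG_t;  cells = rate·(V+V_w)·°P
V_w = 25.0·((1.093−1)/(1.048−1)−1) = 23.4375
V_final = 25.0 + 23.4375 = 48.4375
°P = 259 − 259/1.048 = 11.8626
cells = 1.21·48.4375·11.8626

695.2593 billion cells


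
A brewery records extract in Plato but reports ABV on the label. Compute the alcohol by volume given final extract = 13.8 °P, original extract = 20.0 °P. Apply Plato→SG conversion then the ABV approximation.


SG = 259/(259 − P);  ABV = (OG − FG)·131.25
OG = 259/(259 − 20.0) = 1.0837
FG = 259/(259 − 13.8) = 1.0563
ABV = (1.0837 − 1.0563)·131.25

3.5964 % ABV


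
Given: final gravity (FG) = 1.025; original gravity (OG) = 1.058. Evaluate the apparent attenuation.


AA = (OG − FG)/(OG − 1) · 100
AA = (1.058 − 1.025)/(1.058 − 1) · 100

56.8966 %


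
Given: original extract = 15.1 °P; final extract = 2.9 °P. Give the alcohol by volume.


SG = 259/(259 − P);  ABV = (OG − FG)·131.25
OG = 259/(259 − 15.1) = 1.0619
FG = 259/(259 − 2.9) = 1.0113
ABV = (1.0619 − 1.0113)·131.25

6.6395 % ABV


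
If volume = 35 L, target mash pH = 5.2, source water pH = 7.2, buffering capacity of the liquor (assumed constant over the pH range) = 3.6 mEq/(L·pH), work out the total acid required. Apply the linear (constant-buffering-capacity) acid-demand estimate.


acid = buffering capacity · (pH_source − pH_target) · V
acid = 3.6 · (7.2 − 5.2) · 35

252.0000 mEq


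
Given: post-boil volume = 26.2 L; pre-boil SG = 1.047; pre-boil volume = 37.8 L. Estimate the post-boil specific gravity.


SG_post = 1 + (SG_pre − 1)·V_pre/V_post
pts_pre = (1.047 − 1)·1000 = 47.0000
pts_post = 47.0000·37.8/26.2 = 67.8092
SG_post = 1 + 67.8092/1000

1.0678


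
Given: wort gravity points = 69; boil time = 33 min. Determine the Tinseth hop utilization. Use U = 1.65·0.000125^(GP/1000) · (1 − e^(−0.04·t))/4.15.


bigness = 1.65·0.000125^(69/1000) = 0.8875
boil_factor = (1 − e^(−0.04·33))/4.15 = 0.1766
U = 0.8875 · 0.1766

0.1567


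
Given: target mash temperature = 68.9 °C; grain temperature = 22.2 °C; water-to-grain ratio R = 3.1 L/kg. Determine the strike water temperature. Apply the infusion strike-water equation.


T_strike = (0.41/R)·(T_mash − T_grain) + T_mash
T_strike = (0.41/3.1)·(68.9 − 22.2) + 68.9

75.0765 °C


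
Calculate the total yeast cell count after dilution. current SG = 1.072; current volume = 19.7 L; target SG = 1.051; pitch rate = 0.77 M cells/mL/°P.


V_w = V·((SG_c−1)/(SG_t−1)−1);  °P = 259 − 259/SG_t;  cells = rate·(V+V_w)·°P
V_w = 19.7·((1.072−1)/(1.051−1)−1) = 8.1118
V_final = 19.7 + 8.1118 = 27.8118
°P = 259 − 259/1.051 = 12.5680
cells = 0.77·27.8118·12.5680

269.1451 billion cells


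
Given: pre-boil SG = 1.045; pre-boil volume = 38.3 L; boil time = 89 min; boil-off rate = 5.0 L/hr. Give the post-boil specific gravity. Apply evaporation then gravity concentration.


V_post = V_pre − rate·(t/60);  SG_post = 1 + (SG_pre−1)·V_pre/V_post
V_post = 38.3 − 5.0·(89/60) = 30.8833
SG_post = 1 + (1.045 − 1)·38.3/30.8833

1.0558


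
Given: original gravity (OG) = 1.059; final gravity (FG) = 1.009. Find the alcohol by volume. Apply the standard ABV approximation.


ABV = (OG − FG) · 131.25
ABV = (1.059 − 1.009) · 131.25

6.5625 % ABV


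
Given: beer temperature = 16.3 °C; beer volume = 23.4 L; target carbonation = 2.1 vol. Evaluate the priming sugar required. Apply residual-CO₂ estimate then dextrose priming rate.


residual = 14.695·(0.01821 + 0.09011·e^(−0.04·T));  sugar = (target − residual)·4.0·V
residual = 14.695·(0.01821 + 0.09011·e^(−0.04·16.3)) = 0.9575
sugar = (2.1 − 0.9575)·4.0·23.4

106.9389 g


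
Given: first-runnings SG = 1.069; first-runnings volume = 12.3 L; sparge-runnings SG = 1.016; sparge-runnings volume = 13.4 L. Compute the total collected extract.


total = Σ (SG_i − 1)·1000·V_i
first = (1.069 − 1)·1000·12.3 = 848.7000
sparge = (1.016 − 1)·1000·13.4 = 214.4000
total = 848.7000 + 214.4000

1063.1000 gravity·L


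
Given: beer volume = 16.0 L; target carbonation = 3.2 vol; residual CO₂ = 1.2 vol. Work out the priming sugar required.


sugar = (target − residual)·4.0·V
sugar = (3.2 − 1.2)·4.0·16.0

128.0000 g


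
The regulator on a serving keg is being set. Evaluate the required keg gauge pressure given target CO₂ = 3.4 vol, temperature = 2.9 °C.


psi = vols/(0.01821 + 0.09011·e^(−0.04·T)) − 14.695
psi = 3.4/(0.01821 + 0.09011·e^(−0.04·2.9)) − 14.695

19.8400 psi


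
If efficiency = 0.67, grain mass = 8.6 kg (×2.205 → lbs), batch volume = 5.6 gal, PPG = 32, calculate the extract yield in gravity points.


points = lbs × PPG × eff / vol
lbs = 8.6 × 2.205 = 18.9630
points = 18.9630 × 32 × 0.67 / 5.6

72.6012 points


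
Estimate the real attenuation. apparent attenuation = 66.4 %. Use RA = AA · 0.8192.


RA = 66.4 · 0.8192

54.3949 %


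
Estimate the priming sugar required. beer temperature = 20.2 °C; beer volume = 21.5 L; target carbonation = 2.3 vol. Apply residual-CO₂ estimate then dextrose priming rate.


residual = 14.695·(0.01821 + 0.09011·e^(−0.04·T));  sugar = (target − residual)·4.0·V
residual = 14.695·(0.01821 + 0.09011·e^(−0.04·20.2)) = 0.8578
sugar = (2.3 − 0.8578)·4.0·21.5

124.0256 g


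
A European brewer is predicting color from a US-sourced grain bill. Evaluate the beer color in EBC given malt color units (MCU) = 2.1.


SRM = 1.4922·MCU^0.6859;  EBC = SRM·1.97
SRM = 1.4922·2.1^0.6859 = 2.4822
EBC = 2.4822·1.97

4.8899 EBC


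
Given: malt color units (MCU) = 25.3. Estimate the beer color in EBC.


SRM = 1.4922·MCU^0.6859;  EBC = SRM·1.97
SRM = 1.4922·25.3^0.6859 = 13.6845
EBC = 13.6845·1.97

26.9584 EBC


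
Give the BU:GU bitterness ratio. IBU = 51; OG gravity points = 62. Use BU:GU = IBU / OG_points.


BU:GU = 51 / 62

0.8226


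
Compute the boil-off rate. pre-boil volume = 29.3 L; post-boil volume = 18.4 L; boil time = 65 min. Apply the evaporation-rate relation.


rate = (V_pre − V_post) / (t_min/60)
rate = (29.3 − 18.4) / (65/60)

10.0615 L/hr


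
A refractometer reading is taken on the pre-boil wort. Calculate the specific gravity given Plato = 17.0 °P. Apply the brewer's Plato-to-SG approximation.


SG = 259/(259 − P)
SG = 259/(259 − 17.0)

1.0702


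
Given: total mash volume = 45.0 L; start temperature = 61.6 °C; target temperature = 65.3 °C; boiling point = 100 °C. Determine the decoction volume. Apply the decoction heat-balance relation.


V_dec = V_total·(T_target − T_start)/(T_boil − T_start)
V_dec = 45.0·(65.3 − 61.6)/(100 − 61.6)

4.3359 L


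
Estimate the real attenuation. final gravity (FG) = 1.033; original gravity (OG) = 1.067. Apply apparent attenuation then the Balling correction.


AA = (OG−FG)/(OG−1)·100;  RA = AA·0.8192
AA = (1.067 − 1.033)/(1.067 − 1)·100 = 50.7463
RA = 50.7463·0.8192

41.5713 %


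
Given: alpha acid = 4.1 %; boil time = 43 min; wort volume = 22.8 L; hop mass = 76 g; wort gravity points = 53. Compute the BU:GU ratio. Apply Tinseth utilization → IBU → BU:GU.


U = 1.65·0.000125^(GP/1000)·(1−e^(−0.04t))/4.15;  IBU = (α/100)·m·U·1000/V;  BU:GU = IBU/GP
U = 1.65·0.000125^(53/1000)·(1−e^(−0.04·43))/4.15 = 0.2027
IBU = (4.1/100)·76·0.2027·1000/22.8 = 27.7040
BU:GU = 27.7040/53

0.5227


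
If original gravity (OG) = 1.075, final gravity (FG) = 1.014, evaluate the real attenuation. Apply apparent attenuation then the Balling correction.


AA = (OG−FG)/(OG−1)·100;  RA = AA·0.8192
AA = (1.075 − 1.014)/(1.075 − 1)·100 = 81.3333
RA = 81.3333·0.8192

66.6283 %


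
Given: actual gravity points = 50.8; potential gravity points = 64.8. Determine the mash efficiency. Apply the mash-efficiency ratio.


efficiency = actual / potential × 100
efficiency = 50.8 / 64.8 × 100

78.3951 %


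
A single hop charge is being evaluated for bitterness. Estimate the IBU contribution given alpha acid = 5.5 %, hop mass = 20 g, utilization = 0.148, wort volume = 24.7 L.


IBU = (α/100)·mass·U·1000 / V
IBU = (5.5/100)·20·0.148·1000 / 24.7

6.5911 IBU


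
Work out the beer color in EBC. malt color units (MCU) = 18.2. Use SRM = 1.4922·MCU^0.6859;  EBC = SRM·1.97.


SRM = 1.4922·18.2^0.6859 = 10.9172
EBC = 10.9172·1.97

21.5068 EBC


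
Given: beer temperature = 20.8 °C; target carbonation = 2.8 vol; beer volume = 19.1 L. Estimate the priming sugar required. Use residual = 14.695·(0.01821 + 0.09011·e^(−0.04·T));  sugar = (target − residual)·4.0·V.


residual = 14.695·(0.01821 + 0.09011·e^(−0.04·20.8)) = 0.8438
sugar = (2.8 − 0.8438)·4.0·19.1

149.4503 g


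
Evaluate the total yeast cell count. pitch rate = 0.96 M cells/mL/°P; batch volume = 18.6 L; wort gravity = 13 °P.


cells (billions) = rate · V_L · °P
cells = 0.96 · 18.6 · 13

232.1280 billion cells


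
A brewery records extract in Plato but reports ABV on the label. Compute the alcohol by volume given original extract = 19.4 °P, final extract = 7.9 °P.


SG = 259/(259 − P);  ABV = (OG − FG)·131.25
OG = 259/(259 − 19.4) = 1.0810
FG = 259/(259 − 7.9) = 1.0315
ABV = (1.0810 − 1.0315)·131.25

6.4978 % ABV


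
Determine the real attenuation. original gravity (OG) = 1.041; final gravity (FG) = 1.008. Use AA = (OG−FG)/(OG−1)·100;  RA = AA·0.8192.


AA = (1.041 − 1.008)/(1.041 − 1)·100 = 80.4878
RA = 80.4878·0.8192

65.9356 %


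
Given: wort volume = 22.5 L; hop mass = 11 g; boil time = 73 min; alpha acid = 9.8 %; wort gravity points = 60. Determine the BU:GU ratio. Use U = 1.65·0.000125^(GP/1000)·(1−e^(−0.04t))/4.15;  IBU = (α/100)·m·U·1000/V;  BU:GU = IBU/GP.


U = 1.65·0.000125^(60/1000)·(1−e^(−0.04·73))/4.15 = 0.2194
IBU = (9.8/100)·11·0.2194·1000/22.5 = 10.5101
BU:GU = 10.5101/60

0.1752


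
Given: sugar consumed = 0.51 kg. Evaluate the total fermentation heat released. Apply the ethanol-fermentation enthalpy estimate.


Q = m_sugar · 590 kJ/kg
Q = 0.51 · 590

300.9000 kJ


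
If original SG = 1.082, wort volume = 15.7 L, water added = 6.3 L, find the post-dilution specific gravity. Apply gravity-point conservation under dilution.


SG_new = 1 + (SG_old − 1)·V_old/(V_old + V_water)
pts = (1.082 − 1)·1000·15.7/(15.7 + 6.3) = 58.5182
SG_new = 1 + 58.5182/1000

1.0585


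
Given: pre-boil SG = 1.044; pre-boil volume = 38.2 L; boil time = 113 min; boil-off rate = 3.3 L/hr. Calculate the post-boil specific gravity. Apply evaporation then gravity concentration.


V_post = V_pre − rate·(t/60);  SG_post = 1 + (SG_pre−1)·V_pre/V_post
V_post = 38.2 − 3.3·(113/60) = 31.9850
SG_post = 1 + (1.044 − 1)·38.2/31.9850

1.0525


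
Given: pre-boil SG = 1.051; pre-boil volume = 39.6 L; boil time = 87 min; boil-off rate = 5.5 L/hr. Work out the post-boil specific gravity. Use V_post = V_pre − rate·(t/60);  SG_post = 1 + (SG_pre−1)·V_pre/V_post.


V_post = 39.6 − 5.5·(87/60) = 31.6250
SG_post = 1 + (1.051 − 1)·39.6/31.6250

1.0639


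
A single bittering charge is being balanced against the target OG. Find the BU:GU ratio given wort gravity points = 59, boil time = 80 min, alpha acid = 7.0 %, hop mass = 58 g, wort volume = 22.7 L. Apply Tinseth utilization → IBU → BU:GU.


U = 1.65·0.000125^(GP/1000)·(1−e^(−0.04t))/4.15;  IBU = (α/100)·m·U·1000/V;  BU:GU = IBU/GP
U = 1.65·0.000125^(59/1000)·(1−e^(−0.04·80))/4.15 = 0.2244
IBU = (7.0/100)·58·0.2244·1000/22.7 = 40.1402
BU:GU = 40.1402/59

0.6803


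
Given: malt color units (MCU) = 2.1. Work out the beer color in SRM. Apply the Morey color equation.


SRM = 1.4922 · MCU^0.6859
SRM = 1.4922 · 2.1^0.6859

2.4822 SRM


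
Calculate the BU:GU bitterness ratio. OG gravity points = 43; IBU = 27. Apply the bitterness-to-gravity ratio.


BU:GU = IBU / OG_points
BU:GU = 27 / 43

0.6279


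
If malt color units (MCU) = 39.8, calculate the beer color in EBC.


SRM = 1.4922·MCU^0.6859;  EBC = SRM·1.97
SRM = 1.4922·39.8^0.6859 = 18.6718
EBC = 18.6718·1.97

36.7835 EBC


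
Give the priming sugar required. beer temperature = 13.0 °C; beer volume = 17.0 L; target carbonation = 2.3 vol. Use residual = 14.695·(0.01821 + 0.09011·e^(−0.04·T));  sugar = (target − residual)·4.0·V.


residual = 14.695·(0.01821 + 0.09011·e^(−0.04·13.0)) = 1.0548
sugar = (2.3 − 1.0548)·4.0·17.0

84.6709 g


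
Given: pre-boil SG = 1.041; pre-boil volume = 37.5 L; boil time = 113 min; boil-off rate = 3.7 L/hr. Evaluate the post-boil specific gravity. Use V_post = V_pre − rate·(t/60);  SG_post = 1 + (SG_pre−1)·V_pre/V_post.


V_post = 37.5 − 3.7·(113/60) = 30.5317
SG_post = 1 + (1.041 − 1)·37.5/30.5317

1.0504


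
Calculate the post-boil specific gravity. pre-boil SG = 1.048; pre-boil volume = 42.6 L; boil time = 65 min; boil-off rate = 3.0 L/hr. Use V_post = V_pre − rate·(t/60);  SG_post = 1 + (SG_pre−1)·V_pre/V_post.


V_post = 42.6 − 3.0·(65/60) = 39.3500
SG_post = 1 + (1.048 − 1)·42.6/39.3500

1.0520


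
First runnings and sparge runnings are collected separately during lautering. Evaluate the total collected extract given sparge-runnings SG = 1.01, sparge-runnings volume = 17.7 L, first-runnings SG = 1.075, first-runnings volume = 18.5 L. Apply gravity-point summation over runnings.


total = Σ (SG_i − 1)·1000·V_i
first = (1.075 − 1)·1000·18.5 = 1387.5000
sparge = (1.01 − 1)·1000·17.7 = 177.0000
total = 1387.5000 + 177.0000

1564.5000 gravity·L


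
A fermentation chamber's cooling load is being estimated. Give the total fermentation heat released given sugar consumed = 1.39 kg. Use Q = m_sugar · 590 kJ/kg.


Q = 1.39 · 590

820.1000 kJ


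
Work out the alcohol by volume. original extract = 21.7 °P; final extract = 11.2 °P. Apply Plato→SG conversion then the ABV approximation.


SG = 259/(259 − P);  ABV = (OG − FG)·131.25
OG = 259/(259 − 21.7) = 1.0914
FG = 259/(259 − 11.2) = 1.0452
ABV = (1.0914 − 1.0452)·131.25

6.0700 % ABV


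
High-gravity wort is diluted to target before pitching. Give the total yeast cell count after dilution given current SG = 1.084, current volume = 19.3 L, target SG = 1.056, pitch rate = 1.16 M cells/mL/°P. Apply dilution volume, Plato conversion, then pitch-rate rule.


V_w = V·((SG_c−1)/(SG_t−1)−1);  °P = 259 − 259/SG_t;  cells = rate·(V+V_w)·°P
V_w = 19.3·((1.084−1)/(1.056−1)−1) = 9.6500
V_final = 19.3 + 9.6500 = 28.9500
°P = 259 − 259/1.056 = 13.7348
cells = 1.16·28.9500·13.7348

461.2437 billion cells


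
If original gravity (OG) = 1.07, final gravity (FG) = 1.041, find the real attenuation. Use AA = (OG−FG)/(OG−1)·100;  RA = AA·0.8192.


AA = (1.07 − 1.041)/(1.07 − 1)·100 = 41.4286
RA = 41.4286·0.8192

33.9383 %


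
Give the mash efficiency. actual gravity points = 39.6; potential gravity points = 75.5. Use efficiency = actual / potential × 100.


efficiency = 39.6 / 75.5 × 100

52.4503 %


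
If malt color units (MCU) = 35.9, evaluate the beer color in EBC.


SRM = 1.4922·MCU^0.6859;  EBC = SRM·1.97
SRM = 1.4922·35.9^0.6859 = 17.3967
EBC = 17.3967·1.97

34.2715 EBC


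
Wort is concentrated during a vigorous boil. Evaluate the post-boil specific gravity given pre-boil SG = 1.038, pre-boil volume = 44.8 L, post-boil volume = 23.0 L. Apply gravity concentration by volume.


SG_post = 1 + (SG_pre − 1)·V_pre/V_post
pts_pre = (1.038 − 1)·1000 = 38.0000
pts_post = 38.0000·44.8/23.0 = 74.0174
SG_post = 1 + 74.0174/1000

1.0740


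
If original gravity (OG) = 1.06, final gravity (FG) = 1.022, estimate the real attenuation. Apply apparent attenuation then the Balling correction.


AA = (OG−FG)/(OG−1)·100;  RA = AA·0.8192
AA = (1.06 − 1.022)/(1.06 − 1)·100 = 63.3333
RA = 63.3333·0.8192

51.8827 %


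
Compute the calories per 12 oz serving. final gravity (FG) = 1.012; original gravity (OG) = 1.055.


ABW = (OG−FG)·131.25·0.79/FG;  °P = 259 − 259/SG (for OG→OE and FG→AE);  RE = 0.1808·OE + 0.8192·AE;  Cal = (6.9·ABW + 4·(RE−0.1))·FG·3.55
ABW = (1.055 − 1.012)·131.25·0.79/1.012 = 4.4057
OE = 259 − 259/1.055 = 13.5024 °P
AE = 259 − 259/1.012 = 3.0711 °P
RE = 0.1808·13.5024 + 0.8192·3.0711 = 4.9571 °P
Cal = (6.9·4.4057 + 4·(4.9571−0.1))·1.012·3.55

179.0111 kcal


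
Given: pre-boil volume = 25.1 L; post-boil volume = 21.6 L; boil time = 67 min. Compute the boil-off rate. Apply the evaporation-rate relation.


rate = (V_pre − V_post) / (t_min/60)
rate = (25.1 − 21.6) / (67/60)

3.1343 L/hr


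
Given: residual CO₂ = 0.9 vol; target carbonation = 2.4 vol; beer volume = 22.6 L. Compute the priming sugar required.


sugar = (target − residual)·4.0·V
sugar = (2.4 − 0.9)·4.0·22.6

135.6000 g


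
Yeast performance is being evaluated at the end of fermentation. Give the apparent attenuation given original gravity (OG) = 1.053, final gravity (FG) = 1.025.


AA = (OG − FG)/(OG − 1) · 100
AA = (1.053 − 1.025)/(1.053 − 1) · 100

52.8302 %


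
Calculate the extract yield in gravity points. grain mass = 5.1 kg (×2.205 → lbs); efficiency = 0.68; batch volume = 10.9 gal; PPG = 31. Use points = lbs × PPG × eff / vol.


lbs = 5.1 × 2.205 = 11.2455
points = 11.2455 × 31 × 0.68 / 10.9

21.7482 points


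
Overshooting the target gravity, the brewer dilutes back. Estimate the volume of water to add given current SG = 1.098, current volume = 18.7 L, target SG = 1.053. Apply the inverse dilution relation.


V_water = V·((SG_curr − 1)/(SG_target − 1) − 1)
V_water = 18.7·((1.098 − 1)/(1.053 − 1) − 1)

15.8774 L


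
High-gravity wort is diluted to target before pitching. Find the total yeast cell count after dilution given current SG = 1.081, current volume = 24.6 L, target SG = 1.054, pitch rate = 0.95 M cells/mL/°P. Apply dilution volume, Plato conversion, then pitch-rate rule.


V_w = V·((SG_c−1)/(SG_t−1)−1);  °P = 259 − 259/SG_t;  cells = rate·(V+V_w)·°P
V_w = 24.6·((1.081−1)/(1.054−1)−1) = 12.3000
V_final = 24.6 + 12.3000 = 36.9000
°P = 259 − 259/1.054 = 13.2694
cells = 0.95·36.9000·13.2694

465.1606 billion cells


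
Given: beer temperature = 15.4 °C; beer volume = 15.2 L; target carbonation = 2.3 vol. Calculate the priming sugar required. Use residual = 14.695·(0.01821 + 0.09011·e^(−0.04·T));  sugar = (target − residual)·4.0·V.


residual = 14.695·(0.01821 + 0.09011·e^(−0.04·15.4)) = 0.9828
sugar = (2.3 − 0.9828)·4.0·15.2

80.0870 g


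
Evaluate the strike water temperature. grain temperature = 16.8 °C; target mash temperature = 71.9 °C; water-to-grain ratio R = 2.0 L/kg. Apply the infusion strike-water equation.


T_strike = (0.41/R)·(T_mash − T_grain) + T_mash
T_strike = (0.41/2.0)·(71.9 − 16.8) + 71.9

83.1955 °C


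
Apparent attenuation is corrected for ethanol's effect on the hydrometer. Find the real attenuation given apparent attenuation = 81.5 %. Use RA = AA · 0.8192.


RA = 81.5 · 0.8192

66.7648 %


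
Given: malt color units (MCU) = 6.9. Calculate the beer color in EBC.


SRM = 1.4922·MCU^0.6859;  EBC = SRM·1.97
SRM = 1.4922·6.9^0.6859 = 5.6130
EBC = 5.6130·1.97

11.0576 EBC


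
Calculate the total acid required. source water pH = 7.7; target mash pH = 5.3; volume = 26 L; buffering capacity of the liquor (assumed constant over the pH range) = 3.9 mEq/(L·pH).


acid = buffering capacity · (pH_source − pH_target) · V
acid = 3.9 · (7.7 − 5.3) · 26

243.3600 mEq


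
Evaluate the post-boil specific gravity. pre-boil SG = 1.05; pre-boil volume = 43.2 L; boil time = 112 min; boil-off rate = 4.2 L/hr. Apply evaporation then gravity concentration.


V_post = V_pre − rate·(t/60);  SG_post = 1 + (SG_pre−1)·V_pre/V_post
V_post = 43.2 − 4.2·(112/60) = 35.3600
SG_post = 1 + (1.05 − 1)·43.2/35.3600

1.0611


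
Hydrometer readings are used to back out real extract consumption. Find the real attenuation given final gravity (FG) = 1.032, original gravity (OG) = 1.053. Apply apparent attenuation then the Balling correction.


AA = (OG−FG)/(OG−1)·100;  RA = AA·0.8192
AA = (1.053 − 1.032)/(1.053 − 1)·100 = 39.6226
RA = 39.6226·0.8192

32.4589 %


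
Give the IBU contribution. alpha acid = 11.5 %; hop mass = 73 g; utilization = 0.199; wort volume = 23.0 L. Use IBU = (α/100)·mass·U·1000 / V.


IBU = (11.5/100)·73·0.199·1000 / 23.0

72.6350 IBU


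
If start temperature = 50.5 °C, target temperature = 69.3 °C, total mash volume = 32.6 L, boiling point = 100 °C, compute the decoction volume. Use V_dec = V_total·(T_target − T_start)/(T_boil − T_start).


V_dec = 32.6·(69.3 − 50.5)/(100 − 50.5)

12.3814 L


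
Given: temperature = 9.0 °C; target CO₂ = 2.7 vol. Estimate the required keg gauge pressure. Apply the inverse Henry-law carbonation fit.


psi = vols/(0.01821 + 0.09011·e^(−0.04·T)) − 14.695
psi = 2.7/(0.01821 + 0.09011·e^(−0.04·9.0)) − 14.695

18.6064 psi


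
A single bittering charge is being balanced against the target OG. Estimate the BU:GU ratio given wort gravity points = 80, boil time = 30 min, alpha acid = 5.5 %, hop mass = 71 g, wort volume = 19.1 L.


U = 1.65·0.000125^(GP/1000)·(1−e^(−0.04t))/4.15;  IBU = (α/100)·m·U·1000/V;  BU:GU = IBU/GP
U = 1.65·0.000125^(80/1000)·(1−e^(−0.04·30))/4.15 = 0.1354
IBU = (5.5/100)·71·0.1354·1000/19.1 = 27.6779
BU:GU = 27.6779/80

0.3460


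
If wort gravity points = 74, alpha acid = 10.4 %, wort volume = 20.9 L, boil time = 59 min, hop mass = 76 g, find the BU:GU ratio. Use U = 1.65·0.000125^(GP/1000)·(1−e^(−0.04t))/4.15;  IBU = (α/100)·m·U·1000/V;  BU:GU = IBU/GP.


U = 1.65·0.000125^(74/1000)·(1−e^(−0.04·59))/4.15 = 0.1852
IBU = (10.4/100)·76·0.1852·1000/20.9 = 70.0220
BU:GU = 70.0220/74

0.9462


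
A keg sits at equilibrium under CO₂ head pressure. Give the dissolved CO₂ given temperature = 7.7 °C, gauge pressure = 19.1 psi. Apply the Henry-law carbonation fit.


vols = (P + 14.695)·(0.01821 + 0.09011·e^(−0.04·T))
vols = (19.1 + 14.695)·(0.01821 + 0.09011·e^(−0.04·7.7))

2.8534 volumes


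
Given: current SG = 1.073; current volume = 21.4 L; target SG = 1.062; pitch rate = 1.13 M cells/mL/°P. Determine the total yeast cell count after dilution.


V_w = V·((SG_c−1)/(SG_t−1)−1);  °P = 259 − 259/SG_t;  cells = rate·(V+V_w)·°P
V_w = 21.4·((1.073−1)/(1.062−1)−1) = 3.7968
V_final = 21.4 + 3.7968 = 25.1968
°P = 259 − 259/1.062 = 15.1205
cells = 1.13·25.1968·15.1205

430.5170 billion cells


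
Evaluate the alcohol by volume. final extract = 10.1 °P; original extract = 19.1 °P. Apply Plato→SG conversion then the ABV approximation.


SG = 259/(259 − P);  ABV = (OG − FG)·131.25
OG = 259/(259 − 19.1) = 1.0796
FG = 259/(259 − 10.1) = 1.0406
ABV = (1.0796 − 1.0406)·131.25

5.1237 % ABV


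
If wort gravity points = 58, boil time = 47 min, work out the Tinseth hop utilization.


U = 1.65·0.000125^(GP/1000) · (1 − e^(−0.04·t))/4.15
bigness = 1.65·0.000125^(58/1000) = 0.9797
boil_factor = (1 − e^(−0.04·47))/4.15 = 0.2042
U = 0.9797 · 0.2042

0.2001


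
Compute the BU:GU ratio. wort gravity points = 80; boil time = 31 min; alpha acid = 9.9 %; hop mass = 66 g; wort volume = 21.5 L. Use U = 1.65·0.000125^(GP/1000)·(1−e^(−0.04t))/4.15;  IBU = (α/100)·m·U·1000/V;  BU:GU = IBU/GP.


U = 1.65·0.000125^(80/1000)·(1−e^(−0.04·31))/4.15 = 0.1377
IBU = (9.9/100)·66·0.1377·1000/21.5 = 41.8373
BU:GU = 41.8373/80

0.5230


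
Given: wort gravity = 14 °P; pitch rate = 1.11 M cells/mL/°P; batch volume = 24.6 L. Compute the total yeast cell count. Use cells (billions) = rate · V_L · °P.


cells = 1.11 · 24.6 · 14

382.2840 billion cells


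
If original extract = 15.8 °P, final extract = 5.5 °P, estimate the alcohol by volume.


SG = 259/(259 − P);  ABV = (OG − FG)·131.25
OG = 259/(259 − 15.8) = 1.0650
FG = 259/(259 − 5.5) = 1.0217
ABV = (1.0650 − 1.0217)·131.25

5.6793 % ABV


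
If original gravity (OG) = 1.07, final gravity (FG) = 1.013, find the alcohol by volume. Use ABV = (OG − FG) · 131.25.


ABV = (1.07 − 1.013) · 131.25

7.4813 % ABV


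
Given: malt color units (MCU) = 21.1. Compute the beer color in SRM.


SRM = 1.4922 · MCU^0.6859
SRM = 1.4922 · 21.1^0.6859

12.0824 SRM


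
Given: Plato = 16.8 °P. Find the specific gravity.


SG = 259/(259 − P)
SG = 259/(259 − 16.8)

1.0694


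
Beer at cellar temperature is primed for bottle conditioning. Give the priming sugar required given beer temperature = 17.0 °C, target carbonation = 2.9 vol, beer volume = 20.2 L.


residual = 14.695·(0.01821 + 0.09011·e^(−0.04·T));  sugar = (target − residual)·4.0·V
residual = 14.695·(0.01821 + 0.09011·e^(−0.04·17.0)) = 0.9384
sugar = (2.9 − 0.9384)·4.0·20.2

158.4940 g


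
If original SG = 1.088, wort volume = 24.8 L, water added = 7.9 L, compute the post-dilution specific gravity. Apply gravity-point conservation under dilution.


SG_new = 1 + (SG_old − 1)·V_old/(V_old + V_water)
pts = (1.088 − 1)·1000·24.8/(24.8 + 7.9) = 66.7401
SG_new = 1 + 66.7401/1000

1.0667


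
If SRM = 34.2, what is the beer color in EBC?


EBC = SRM · 1.97
EBC = 34.2 · 1.97

67.3740 EBC


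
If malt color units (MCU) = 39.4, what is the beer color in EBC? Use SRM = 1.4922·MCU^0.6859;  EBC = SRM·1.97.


SRM = 1.4922·39.4^0.6859 = 18.5429
EBC = 18.5429·1.97

36.5295 EBC


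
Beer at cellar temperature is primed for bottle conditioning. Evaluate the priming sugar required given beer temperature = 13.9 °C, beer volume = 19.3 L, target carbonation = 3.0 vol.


residual = 14.695·(0.01821 + 0.09011·e^(−0.04·T));  sugar = (target − residual)·4.0·V
residual = 14.695·(0.01821 + 0.09011·e^(−0.04·13.9)) = 1.0270
sugar = (3.0 − 1.0270)·4.0·19.3

152.3153 g


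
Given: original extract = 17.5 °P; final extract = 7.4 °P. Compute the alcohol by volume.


SG = 259/(259 − P);  ABV = (OG − FG)·131.25
OG = 259/(259 − 17.5) = 1.0725
FG = 259/(259 − 7.4) = 1.0294
ABV = (1.0725 − 1.0294)·131.25

5.6506 % ABV


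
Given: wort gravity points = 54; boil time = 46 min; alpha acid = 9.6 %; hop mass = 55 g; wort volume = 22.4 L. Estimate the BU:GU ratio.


U = 1.65·0.000125^(GP/1000)·(1−e^(−0.04t))/4.15;  IBU = (α/100)·m·U·1000/V;  BU:GU = IBU/GP
U = 1.65·0.000125^(54/1000)·(1−e^(−0.04·46))/4.15 = 0.2059
IBU = (9.6/100)·55·0.2059·1000/22.4 = 48.5227
BU:GU = 48.5227/54

0.8986


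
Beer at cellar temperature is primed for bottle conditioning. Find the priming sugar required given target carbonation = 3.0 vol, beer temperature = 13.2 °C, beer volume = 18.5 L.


residual = 14.695·(0.01821 + 0.09011·e^(−0.04·T));  sugar = (target − residual)·4.0·V
residual = 14.695·(0.01821 + 0.09011·e^(−0.04·13.2)) = 1.0486
sugar = (3.0 − 1.0486)·4.0·18.5

144.4060 g


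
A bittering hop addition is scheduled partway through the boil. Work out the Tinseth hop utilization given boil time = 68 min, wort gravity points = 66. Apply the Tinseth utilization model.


U = 1.65·0.000125^(GP/1000) · (1 − e^(−0.04·t))/4.15
bigness = 1.65·0.000125^(66/1000) = 0.9118
boil_factor = (1 − e^(−0.04·68))/4.15 = 0.2251
U = 0.9118 · 0.2251

0.2052


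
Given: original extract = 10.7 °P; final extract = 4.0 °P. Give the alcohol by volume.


SG = 259/(259 − P);  ABV = (OG − FG)·131.25
OG = 259/(259 − 10.7) = 1.0431
FG = 259/(259 − 4.0) = 1.0157
ABV = (1.0431 − 1.0157)·131.25

3.5971 % ABV


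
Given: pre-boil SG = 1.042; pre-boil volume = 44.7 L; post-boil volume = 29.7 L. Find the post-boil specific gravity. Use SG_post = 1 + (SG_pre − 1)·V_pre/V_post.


pts_pre = (1.042 − 1)·1000 = 42.0000
pts_post = 42.0000·44.7/29.7 = 63.2121
SG_post = 1 + 63.2121/1000

1.0632


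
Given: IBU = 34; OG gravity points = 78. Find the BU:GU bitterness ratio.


BU:GU = IBU / OG_points
BU:GU = 34 / 78

0.4359


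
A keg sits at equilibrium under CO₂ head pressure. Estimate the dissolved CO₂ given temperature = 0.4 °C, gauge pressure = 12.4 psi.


vols = (P + 14.695)·(0.01821 + 0.09011·e^(−0.04·T))
vols = (12.4 + 14.695)·(0.01821 + 0.09011·e^(−0.04·0.4))

2.8962 volumes


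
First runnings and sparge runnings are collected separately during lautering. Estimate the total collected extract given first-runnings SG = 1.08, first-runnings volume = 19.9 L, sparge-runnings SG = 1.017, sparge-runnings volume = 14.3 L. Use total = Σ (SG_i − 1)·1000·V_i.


first = (1.08 − 1)·1000·19.9 = 1592.0000
sparge = (1.017 − 1)·1000·14.3 = 243.1000
total = 1592.0000 + 243.1000

1835.1000 gravity·L


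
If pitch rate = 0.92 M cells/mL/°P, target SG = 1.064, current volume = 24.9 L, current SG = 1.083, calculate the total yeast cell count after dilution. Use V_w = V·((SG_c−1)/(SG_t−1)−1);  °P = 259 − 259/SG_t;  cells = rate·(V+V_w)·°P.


V_w = 24.9·((1.083−1)/(1.064−1)−1) = 7.3922
V_final = 24.9 + 7.3922 = 32.2922
°P = 259 − 259/1.064 = 15.5789
cells = 0.92·32.2922·15.5789

462.8320 billion cells


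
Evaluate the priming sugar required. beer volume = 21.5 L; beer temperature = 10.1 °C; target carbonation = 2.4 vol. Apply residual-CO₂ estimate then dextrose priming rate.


residual = 14.695·(0.01821 + 0.09011·e^(−0.04·T));  sugar = (target − residual)·4.0·V
residual = 14.695·(0.01821 + 0.09011·e^(−0.04·10.1)) = 1.1517
sugar = (2.4 − 1.1517)·4.0·21.5

107.3566 g


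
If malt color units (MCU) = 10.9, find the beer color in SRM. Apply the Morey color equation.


SRM = 1.4922 · MCU^0.6859
SRM = 1.4922 · 10.9^0.6859

7.6806 SRM


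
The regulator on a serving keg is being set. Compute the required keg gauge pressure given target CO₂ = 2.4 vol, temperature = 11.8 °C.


psi = vols/(0.01821 + 0.09011·e^(−0.04·T)) − 14.695
psi = 2.4/(0.01821 + 0.09011·e^(−0.04·11.8)) − 14.695

17.5559 psi


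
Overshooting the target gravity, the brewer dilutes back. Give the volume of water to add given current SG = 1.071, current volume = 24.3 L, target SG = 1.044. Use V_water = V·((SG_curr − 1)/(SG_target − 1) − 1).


V_water = 24.3·((1.071 − 1)/(1.044 − 1) − 1)

14.9114 L


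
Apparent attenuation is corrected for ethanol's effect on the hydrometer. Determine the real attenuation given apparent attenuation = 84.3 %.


RA = AA · 0.8192
RA = 84.3 · 0.8192

69.0586 %


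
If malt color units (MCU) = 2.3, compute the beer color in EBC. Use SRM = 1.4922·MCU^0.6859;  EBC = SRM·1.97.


SRM = 1.4922·2.3^0.6859 = 2.6420
EBC = 2.6420·1.97

5.2048 EBC


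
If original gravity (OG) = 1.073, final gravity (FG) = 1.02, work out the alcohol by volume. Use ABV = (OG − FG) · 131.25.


ABV = (1.073 − 1.02) · 131.25

6.9562 % ABV


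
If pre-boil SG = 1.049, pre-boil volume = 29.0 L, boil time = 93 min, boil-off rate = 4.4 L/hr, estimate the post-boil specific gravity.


V_post = V_pre − rate·(t/60);  SG_post = 1 + (SG_pre−1)·V_pre/V_post
V_post = 29.0 − 4.4·(93/60) = 22.1800
SG_post = 1 + (1.049 − 1)·29.0/22.1800

1.0641


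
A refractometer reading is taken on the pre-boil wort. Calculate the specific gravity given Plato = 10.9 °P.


SG = 259/(259 − P)
SG = 259/(259 − 10.9)

1.0439


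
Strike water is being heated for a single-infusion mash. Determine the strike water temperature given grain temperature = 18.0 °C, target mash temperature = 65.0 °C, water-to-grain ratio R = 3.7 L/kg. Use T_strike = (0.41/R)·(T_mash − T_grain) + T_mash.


T_strike = (0.41/3.7)·(65.0 − 18.0) + 65.0

70.2081 °C


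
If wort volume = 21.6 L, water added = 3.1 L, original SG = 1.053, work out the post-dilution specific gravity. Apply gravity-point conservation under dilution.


SG_new = 1 + (SG_old − 1)·V_old/(V_old + V_water)
pts = (1.053 − 1)·1000·21.6/(21.6 + 3.1) = 46.3482
SG_new = 1 + 46.3482/1000

1.0463


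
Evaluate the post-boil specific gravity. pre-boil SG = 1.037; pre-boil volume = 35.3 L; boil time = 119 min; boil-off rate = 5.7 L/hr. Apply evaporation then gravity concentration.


V_post = V_pre − rate·(t/60);  SG_post = 1 + (SG_pre−1)·V_pre/V_post
V_post = 35.3 − 5.7·(119/60) = 23.9950
SG_post = 1 + (1.037 − 1)·35.3/23.9950

1.0544


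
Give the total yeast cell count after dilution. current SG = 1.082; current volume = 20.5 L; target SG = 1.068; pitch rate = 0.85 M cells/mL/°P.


V_w = V·((SG_c−1)/(SG_t−1)−1);  °P = 259 − 259/SG_t;  cells = rate·(V+V_w)·°P
V_w = 20.5·((1.082−1)/(1.068−1)−1) = 4.2206
V_final = 20.5 + 4.2206 = 24.7206
°P = 259 − 259/1.068 = 16.4906
cells = 0.85·24.7206·16.4906

346.5095 billion cells


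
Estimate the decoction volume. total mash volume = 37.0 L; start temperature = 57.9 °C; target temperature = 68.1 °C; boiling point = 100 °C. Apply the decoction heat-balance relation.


V_dec = V_total·(T_target − T_start)/(T_boil − T_start)
V_dec = 37.0·(68.1 − 57.9)/(100 − 57.9)

8.9644 L


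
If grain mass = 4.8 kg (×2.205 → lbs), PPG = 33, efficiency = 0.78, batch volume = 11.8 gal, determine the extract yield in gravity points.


points = lbs × PPG × eff / vol
lbs = 4.8 × 2.205 = 10.5840
points = 10.5840 × 33 × 0.78 / 11.8

23.0875 points
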